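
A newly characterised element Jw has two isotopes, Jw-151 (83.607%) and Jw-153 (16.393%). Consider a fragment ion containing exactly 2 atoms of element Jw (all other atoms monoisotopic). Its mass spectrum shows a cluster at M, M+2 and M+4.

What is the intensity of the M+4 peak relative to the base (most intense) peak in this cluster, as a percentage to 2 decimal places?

Term probabilities: M 0.6990, M+2 0.2741, M+4 0.0269. Base peak = M.
P(M) = C(2,0) × 0.83607^2 × 0.16393^0 = 1 × 0.69901304 × 1.0000 = 0.699013 (base)
P(M+4) = C(2,2) × 0.83607^0 × 0.16393^2 = 1 × 1.0000 × 0.02687304 = 0.026873
Relative intensity = 0.026873 / 0.699013 × 100 = 3.84

3.84%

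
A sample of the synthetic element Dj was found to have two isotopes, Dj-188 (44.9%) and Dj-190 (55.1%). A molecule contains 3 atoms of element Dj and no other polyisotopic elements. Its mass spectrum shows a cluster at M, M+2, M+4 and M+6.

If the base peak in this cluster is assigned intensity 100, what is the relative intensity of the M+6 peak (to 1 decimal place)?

Binomial terms of (0.449 + 0.551)^3: M 0.0905, M+2 0.3332, M+4 0.4090, M+6 0.1673 → M+4 is the base peak.
P(M+4) = C(3,2) × 0.449^1 × 0.551^2 = 3 × 0.4490 × 0.303601 = 0.408951 (base)
P(M+6) = C(3,3) × 0.449^0 × 0.551^3 = 1 × 1.0000 × 0.16728415 = 0.167284
Relative intensity = 0.167284 / 0.408951 × 100 = 40.9

40.9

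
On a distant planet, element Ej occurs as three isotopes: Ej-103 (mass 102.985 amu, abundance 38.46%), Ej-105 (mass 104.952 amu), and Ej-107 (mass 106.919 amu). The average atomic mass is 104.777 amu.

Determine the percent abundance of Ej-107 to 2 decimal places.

29.56%

The remaining 61.54% is split between Ej-105 (fraction x) and Ej-107 (fraction 0.6154 − x).
Substituting: 104.952x + 106.919(0.6154 − x) = 65.168969
(104.952 − 106.919)x = -0.6289836  ⇒  x = 0.31977, y = 0.29563
Ej-105: 31.98%, Ej-107: 29.56%.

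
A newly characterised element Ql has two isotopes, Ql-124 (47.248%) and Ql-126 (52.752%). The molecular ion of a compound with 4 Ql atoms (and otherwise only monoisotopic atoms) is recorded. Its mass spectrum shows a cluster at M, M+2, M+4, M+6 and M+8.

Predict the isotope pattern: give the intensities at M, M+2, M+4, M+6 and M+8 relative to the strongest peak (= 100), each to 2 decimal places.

The 4 Ql atoms are independent, so intensities follow the terms of (0.47248 + 0.52752)^4.
P(M) = 0.47248^4 = 0.049835
P(M+2) = 4 × 0.47248^3 × 0.52752^1 = 0.222561
P(M+4) = 6 × 0.47248^2 × 0.52752^2 = 0.372731
P(M+6) = 4 × 0.47248^1 × 0.52752^3 = 0.277434
P(M+8) = 0.52752^4 = 0.077438
The M+4 peak is largest (0.372731); scaling to 100 gives 13.37 : 59.71 : 100.00 : 74.43 : 20.78.

13.37 : 59.71 : 100.00 : 74.43 : 20.78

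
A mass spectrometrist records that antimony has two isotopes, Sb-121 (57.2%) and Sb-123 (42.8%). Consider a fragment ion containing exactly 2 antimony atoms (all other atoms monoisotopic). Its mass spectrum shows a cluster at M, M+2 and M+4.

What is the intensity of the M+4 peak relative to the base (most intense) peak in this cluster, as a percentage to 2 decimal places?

37.41%

(0.572 + 0.428)^2 gives M 0.3272, M+2 0.4896, M+4 0.1832; the largest is M+2.
P(M+2) = C(2,1) × 0.572^1 × 0.428^1 = 2 × 0.5720 × 0.4280 = 0.489632 (base)
P(M+4) = C(2,2) × 0.572^0 × 0.428^2 = 1 × 1.0000 × 0.183184 = 0.183184
Relative intensity = 0.183184 / 0.489632 × 100 = 37.41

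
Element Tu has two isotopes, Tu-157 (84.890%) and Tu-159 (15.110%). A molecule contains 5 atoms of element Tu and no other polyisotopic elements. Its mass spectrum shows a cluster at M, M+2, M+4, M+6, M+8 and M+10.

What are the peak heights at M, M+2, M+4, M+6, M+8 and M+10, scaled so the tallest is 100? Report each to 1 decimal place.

100.0 : 89.0 : 31.7 : 5.6 : 0.5 : 0.0

Each Tu atom is independently Tu-157 (p = 0.84890) or Tu-159 (q = 0.15110); the cluster is the binomial expansion (p + q)^5.
P(M) = 0.84890^5 = 0.440842
P(M+2) = 5 × 0.84890^4 × 0.15110^1 = 0.392338
P(M+4) = 10 × 0.84890^3 × 0.15110^2 = 0.139669
P(M+6) = 10 × 0.84890^2 × 0.15110^3 = 0.024860
P(M+8) = 5 × 0.84890^1 × 0.15110^4 = 0.002213
P(M+10) = 0.15110^5 = 0.000079
The M peak is largest (0.440842); scaling to 100 gives 100.0 : 89.0 : 31.7 : 5.6 : 0.5 : 0.0.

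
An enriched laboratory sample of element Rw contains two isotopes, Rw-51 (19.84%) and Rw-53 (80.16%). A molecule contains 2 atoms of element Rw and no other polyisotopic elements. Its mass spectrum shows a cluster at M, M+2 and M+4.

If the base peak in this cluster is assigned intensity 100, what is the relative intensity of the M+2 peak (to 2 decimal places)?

49.50

(0.1984 + 0.8016)^2 gives M 0.0394, M+2 0.3181, M+4 0.6426; the largest is M+4.
P(M+4) = C(2,2) × 0.1984^0 × 0.8016^2 = 1 × 1.0000 × 0.64256256 = 0.642563 (base)
P(M+2) = C(2,1) × 0.1984^1 × 0.8016^1 = 2 × 0.1984 × 0.8016 = 0.318075
Relative intensity = 0.318075 / 0.642563 × 100 = 49.50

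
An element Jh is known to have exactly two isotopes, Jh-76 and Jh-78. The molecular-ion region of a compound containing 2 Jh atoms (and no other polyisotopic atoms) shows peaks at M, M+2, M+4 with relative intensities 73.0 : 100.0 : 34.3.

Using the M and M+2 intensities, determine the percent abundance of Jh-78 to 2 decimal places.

40.65%

If p is the fraction of Jh that is Jh-76, then I(M+2)/I(M) = [C(2,1)·p^1·(1−p)] / p^2 = 2·(1−p)/p = 100.0/73.0 = 1.3699
(1−p)/p = 1.3699/2 = 0.6849  ⇒  p = 1/(1 + 0.6849) = 0.5935
Jh-76: 59.35%, Jh-78: 40.65%.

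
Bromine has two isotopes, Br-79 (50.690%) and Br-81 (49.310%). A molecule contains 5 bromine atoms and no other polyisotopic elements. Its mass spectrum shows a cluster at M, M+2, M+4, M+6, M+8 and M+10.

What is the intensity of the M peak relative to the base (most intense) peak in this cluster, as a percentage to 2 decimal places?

(0.50690 + 0.49310)^5 gives M 0.0335, M+2 0.1628, M+4 0.3167, M+6 0.3081, M+8 0.1498, M+10 0.0292; the largest is M+4.
P(M+4) = C(5,2) × 0.50690^3 × 0.49310^2 = 10 × 0.13024674 × 0.24314761 = 0.316692 (base)
P(M) = C(5,0) × 0.50690^5 × 0.49310^0 = 1 × 0.03346659 × 1.0000 = 0.033467
Relative intensity = 0.033467 / 0.316692 × 100 = 10.57

10.57%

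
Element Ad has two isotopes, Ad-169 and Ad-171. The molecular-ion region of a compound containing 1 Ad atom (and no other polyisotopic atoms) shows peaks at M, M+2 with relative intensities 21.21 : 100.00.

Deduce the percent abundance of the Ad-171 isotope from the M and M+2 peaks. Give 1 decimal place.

Let p = fractional abundance of Ad-169. I(M+2)/I(M) = [C(1,1)·p^0·(1−p)] / p^1 = 1·(1−p)/p = 100.00/21.21 = 4.7148
(1−p)/p = 4.7148/1 = 4.7148  ⇒  p = 1/(1 + 4.7148) = 0.1750
Ad-169: 17.5%, Ad-171: 82.5%.

82.5%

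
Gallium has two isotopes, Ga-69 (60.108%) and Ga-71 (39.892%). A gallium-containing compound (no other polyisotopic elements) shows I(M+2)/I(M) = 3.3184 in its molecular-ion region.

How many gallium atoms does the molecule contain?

The M+2/M ratio from n Ga atoms is n · q/p = n · 0.39892/0.60108.
n = 3.3184 × 0.60108/0.39892 = 5.00 ≈ 5

5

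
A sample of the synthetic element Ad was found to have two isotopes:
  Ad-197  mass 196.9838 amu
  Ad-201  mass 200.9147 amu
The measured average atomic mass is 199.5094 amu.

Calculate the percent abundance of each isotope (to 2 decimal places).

Ad-197: 35.75%, Ad-201: 64.25%

With x = fraction of Ad-197 (so Ad-201 is 1 − x):
196.9838·x + 200.9147·(1 − x) = 199.5094
(196.9838 − 200.9147)·x = 199.5094 − 200.9147
x = -1.4053 / -3.9309 = 0.35750 → 35.75% Ad-197, 64.25% Ad-201.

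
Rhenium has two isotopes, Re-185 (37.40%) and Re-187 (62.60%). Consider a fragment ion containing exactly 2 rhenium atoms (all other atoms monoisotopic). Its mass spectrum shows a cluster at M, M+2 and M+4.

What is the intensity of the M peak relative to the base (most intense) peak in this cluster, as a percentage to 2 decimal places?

29.87%

(0.3740 + 0.6260)^2 gives M 0.1399, M+2 0.4682, M+4 0.3919; the largest is M+2.
P(M+2) = C(2,1) × 0.3740^1 × 0.6260^1 = 2 × 0.3740 × 0.6260 = 0.468248 (base)
P(M) = C(2,0) × 0.3740^2 × 0.6260^0 = 1 × 0.139876 × 1.0000 = 0.139876
Relative intensity = 0.139876 / 0.468248 × 100 = 29.87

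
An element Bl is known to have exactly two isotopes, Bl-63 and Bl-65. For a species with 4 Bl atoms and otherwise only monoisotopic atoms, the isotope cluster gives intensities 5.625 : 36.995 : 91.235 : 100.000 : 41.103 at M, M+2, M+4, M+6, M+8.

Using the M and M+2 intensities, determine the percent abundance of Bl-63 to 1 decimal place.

37.8%

Write p for the Bl-63 fraction. I(M+2)/I(M) = [C(4,1)·p^3·(1−p)] / p^4 = 4·(1−p)/p = 36.995/5.625 = 6.5769
(1−p)/p = 6.5769/4 = 1.6442  ⇒  p = 1/(1 + 1.6442) = 0.3782
Bl-63: 37.8%, Bl-65: 62.2%.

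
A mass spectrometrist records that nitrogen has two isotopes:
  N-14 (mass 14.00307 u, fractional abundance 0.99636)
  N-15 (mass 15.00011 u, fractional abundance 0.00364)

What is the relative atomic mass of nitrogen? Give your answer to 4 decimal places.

Weight each isotope mass by its fractional abundance: 0.99636 × 14.00307 + 0.00364 × 15.00011
= 13.952099 + 0.054600 = 14.006699 u

14.0067 u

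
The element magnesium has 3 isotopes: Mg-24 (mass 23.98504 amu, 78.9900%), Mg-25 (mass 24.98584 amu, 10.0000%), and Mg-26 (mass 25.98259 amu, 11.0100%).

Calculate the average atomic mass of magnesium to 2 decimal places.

Ar = Σ fᵢ·mᵢ = 0.789900 × 23.98504 + 0.100000 × 24.98584 + 0.110100 × 25.98259
= 18.945783 + 2.498584 + 2.860683 = 24.305050 amu

24.31 amu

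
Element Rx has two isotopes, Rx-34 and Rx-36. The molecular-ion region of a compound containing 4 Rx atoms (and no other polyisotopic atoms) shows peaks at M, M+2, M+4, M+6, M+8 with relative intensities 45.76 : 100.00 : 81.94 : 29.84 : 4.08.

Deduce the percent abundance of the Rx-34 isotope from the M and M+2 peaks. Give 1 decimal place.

64.7%

If p is the fraction of Rx that is Rx-34, then I(M+2)/I(M) = [C(4,1)·p^3·(1−p)] / p^4 = 4·(1−p)/p = 100.00/45.76 = 2.1853
(1−p)/p = 2.1853/4 = 0.5463  ⇒  p = 1/(1 + 0.5463) = 0.6467
Rx-34: 64.7%, Rx-36: 35.3%.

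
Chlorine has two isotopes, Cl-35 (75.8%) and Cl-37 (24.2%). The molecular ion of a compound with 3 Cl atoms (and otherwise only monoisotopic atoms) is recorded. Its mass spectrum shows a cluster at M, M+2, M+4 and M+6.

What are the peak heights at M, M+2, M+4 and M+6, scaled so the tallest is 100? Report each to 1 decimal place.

100.0 : 95.8 : 30.6 : 3.3

Each Cl atom is independently Cl-35 (p = 0.758) or Cl-37 (q = 0.242); the cluster is the binomial expansion (p + q)^3.
P(M) = 0.758^3 = 0.435520
P(M+2) = 3 × 0.758^2 × 0.242^1 = 0.417133
P(M+4) = 3 × 0.758^1 × 0.242^2 = 0.133175
P(M+6) = 0.242^3 = 0.014172
The M peak is largest (0.435520); scaling to 100 gives 100.0 : 95.8 : 30.6 : 3.3.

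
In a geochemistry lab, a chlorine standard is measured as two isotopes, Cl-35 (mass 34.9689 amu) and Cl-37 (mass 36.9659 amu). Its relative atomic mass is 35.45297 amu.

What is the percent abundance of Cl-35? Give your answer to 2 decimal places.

Writing the weighted mean with unknown fraction x of Cl-35:
34.9689·x + 36.9659·(1 − x) = 35.45297
(34.9689 − 36.9659)·x = 35.45297 − 36.9659
x = -1.51293 / -1.9970 = 0.75760 → 75.76% Cl-35, 24.24% Cl-37.

75.76%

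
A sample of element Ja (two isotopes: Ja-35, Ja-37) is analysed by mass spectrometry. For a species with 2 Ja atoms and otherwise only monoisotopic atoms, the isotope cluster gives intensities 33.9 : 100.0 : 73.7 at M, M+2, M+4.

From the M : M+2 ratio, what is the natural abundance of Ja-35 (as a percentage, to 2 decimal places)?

40.41%

Let p = fractional abundance of Ja-35. I(M+2)/I(M) = [C(2,1)·p^1·(1−p)] / p^2 = 2·(1−p)/p = 100.0/33.9 = 2.9499
(1−p)/p = 2.9499/2 = 1.4749  ⇒  p = 1/(1 + 1.4749) = 0.4041
Ja-35: 40.41%, Ja-37: 59.59%.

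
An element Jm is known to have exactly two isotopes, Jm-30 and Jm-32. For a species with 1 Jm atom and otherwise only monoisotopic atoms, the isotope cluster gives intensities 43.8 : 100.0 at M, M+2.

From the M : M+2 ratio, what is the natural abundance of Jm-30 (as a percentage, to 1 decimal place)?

Let p = fractional abundance of Jm-30. I(M+2)/I(M) = [C(1,1)·p^0·(1−p)] / p^1 = 1·(1−p)/p = 100.0/43.8 = 2.2831
(1−p)/p = 2.2831/1 = 2.2831  ⇒  p = 1/(1 + 2.2831) = 0.3046
Jm-30: 30.5%, Jm-32: 69.5%.

30.5%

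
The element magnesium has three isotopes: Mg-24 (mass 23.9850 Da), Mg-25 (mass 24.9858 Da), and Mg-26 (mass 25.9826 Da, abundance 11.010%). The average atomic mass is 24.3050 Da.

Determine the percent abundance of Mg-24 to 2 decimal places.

78.99%

The remaining 88.990% is split between Mg-24 (fraction x) and Mg-25 (fraction 0.88990 − x).
Substituting: 23.9850x + 24.9858(0.88990 − x) = 21.44431574
(23.9850 − 24.9858)x = -0.79054768  ⇒  x = 0.78992, y = 0.09998
Mg-24: 78.99%, Mg-25: 10.00%.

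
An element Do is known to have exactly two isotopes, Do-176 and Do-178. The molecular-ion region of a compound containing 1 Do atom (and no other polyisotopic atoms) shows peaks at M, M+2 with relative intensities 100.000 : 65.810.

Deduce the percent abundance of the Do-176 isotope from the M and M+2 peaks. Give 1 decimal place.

60.3%

If p is the fraction of Do that is Do-176, then I(M+2)/I(M) = [C(1,1)·p^0·(1−p)] / p^1 = 1·(1−p)/p = 65.810/100.000 = 0.6581
(1−p)/p = 0.6581/1 = 0.6581  ⇒  p = 1/(1 + 0.6581) = 0.6031
Do-176: 60.3%, Do-178: 39.7%.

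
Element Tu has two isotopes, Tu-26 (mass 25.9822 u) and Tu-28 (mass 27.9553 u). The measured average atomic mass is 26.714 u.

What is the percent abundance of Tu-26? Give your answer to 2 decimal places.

62.91%

Let x be the fractional abundance of Tu-26; then Tu-28 has abundance 1 − x.
25.9822·x + 27.9553·(1 − x) = 26.714
(25.9822 − 27.9553)·x = 26.714 − 27.9553
x = -1.2413 / -1.9731 = 0.62911 → 62.91% Tu-26, 37.09% Tu-28.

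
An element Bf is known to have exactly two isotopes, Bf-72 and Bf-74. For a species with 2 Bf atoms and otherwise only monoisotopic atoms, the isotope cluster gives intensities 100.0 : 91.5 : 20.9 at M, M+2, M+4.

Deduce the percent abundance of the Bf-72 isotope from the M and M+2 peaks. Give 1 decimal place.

If p is the fraction of Bf that is Bf-72, then I(M+2)/I(M) = [C(2,1)·p^1·(1−p)] / p^2 = 2·(1−p)/p = 91.5/100.0 = 0.9150
(1−p)/p = 0.9150/2 = 0.4575  ⇒  p = 1/(1 + 0.4575) = 0.6861
Bf-72: 68.6%, Bf-74: 31.4%.

68.6%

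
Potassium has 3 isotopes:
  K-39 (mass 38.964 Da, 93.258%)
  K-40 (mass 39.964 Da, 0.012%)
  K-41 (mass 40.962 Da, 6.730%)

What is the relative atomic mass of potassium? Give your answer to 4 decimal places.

The abundance-weighted mean is 0.93258 × 38.964 + 0.00012 × 39.964 + 0.06730 × 40.962
= 36.33705 + 0.00480 + 2.75674 = 39.09859 Da

39.0986 Da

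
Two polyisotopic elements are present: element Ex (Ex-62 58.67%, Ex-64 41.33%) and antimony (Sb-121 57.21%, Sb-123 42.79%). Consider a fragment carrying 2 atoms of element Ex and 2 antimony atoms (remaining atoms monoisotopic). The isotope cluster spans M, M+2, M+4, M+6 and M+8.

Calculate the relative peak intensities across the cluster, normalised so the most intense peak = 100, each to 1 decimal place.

Element Ex pattern (n=2): 0.34421689 : 0.48496622 : 0.17081689
Antimony pattern (n=2): 0.32729841 : 0.48960318 : 0.18309841
Convolve the two distributions (both contribute in 2-u steps):
  M: 0.34421689×0.32729841 = 0.112662
  M+2: 0.34421689×0.48960318 + 0.48496622×0.32729841 = 0.327258
  M+4: 0.34421689×0.18309841 + 0.48496622×0.48960318 + 0.17081689×0.32729841 = 0.356375
  M+6: 0.48496622×0.18309841 + 0.17081689×0.48960318 = 0.172429
  M+8: 0.17081689×0.18309841 = 0.031276
Scale to base peak (0.356375) = 100: 31.6 : 91.8 : 100.0 : 48.4 : 8.8

31.6 : 91.8 : 100.0 : 48.4 : 8.8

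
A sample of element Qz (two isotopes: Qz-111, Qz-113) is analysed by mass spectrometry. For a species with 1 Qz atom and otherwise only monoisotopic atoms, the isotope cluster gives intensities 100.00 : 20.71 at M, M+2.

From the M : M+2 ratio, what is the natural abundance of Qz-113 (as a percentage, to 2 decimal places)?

17.16%

Let p = fractional abundance of Qz-111. I(M+2)/I(M) = [C(1,1)·p^0·(1−p)] / p^1 = 1·(1−p)/p = 20.71/100.00 = 0.2071
(1−p)/p = 0.2071/1 = 0.2071  ⇒  p = 1/(1 + 0.2071) = 0.8284
Qz-111: 82.84%, Qz-113: 17.16%.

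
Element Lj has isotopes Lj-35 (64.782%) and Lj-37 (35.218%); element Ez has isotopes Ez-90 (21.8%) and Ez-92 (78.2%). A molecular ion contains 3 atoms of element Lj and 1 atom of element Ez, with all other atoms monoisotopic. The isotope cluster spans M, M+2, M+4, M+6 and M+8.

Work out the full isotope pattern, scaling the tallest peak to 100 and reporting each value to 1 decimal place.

14.8 : 77.5 : 100.0 : 49.6 : 8.6

Element Lj pattern (n=3): 0.27187111 : 0.44339894 : 0.24104881 : 0.04368115
Element Ez pattern (n=1): 0.2180 : 0.7820
Convolve the two distributions (both contribute in 2-u steps):
  M: 0.27187111×0.2180 = 0.059268
  M+2: 0.27187111×0.7820 + 0.44339894×0.2180 = 0.309264
  M+4: 0.44339894×0.7820 + 0.24104881×0.2180 = 0.399287
  M+6: 0.24104881×0.7820 + 0.04368115×0.2180 = 0.198023
  M+8: 0.04368115×0.7820 = 0.034159
Scale to base peak (0.399287) = 100: 14.8 : 77.5 : 100.0 : 49.6 : 8.6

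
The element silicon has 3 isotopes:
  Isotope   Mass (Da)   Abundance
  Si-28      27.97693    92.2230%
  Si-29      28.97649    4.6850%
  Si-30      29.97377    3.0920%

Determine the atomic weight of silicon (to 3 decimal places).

Ar = Σ fᵢ·mᵢ = 0.922230 × 27.97693 + 0.046850 × 28.97649 + 0.030920 × 29.97377
= 25.801164 + 1.357549 + 0.926789 = 28.085502 Da

28.086 Da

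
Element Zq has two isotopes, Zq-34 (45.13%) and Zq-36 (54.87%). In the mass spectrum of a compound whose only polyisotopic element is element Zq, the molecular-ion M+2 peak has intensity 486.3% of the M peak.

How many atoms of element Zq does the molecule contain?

4

For n independent Zq atoms, I(M+2)/I(M) = n · (abundance Zq-36) / (abundance Zq-34) = n · 0.5487/0.4513.
n = 4.863 × 0.4513/0.5487 = 4.00 ≈ 4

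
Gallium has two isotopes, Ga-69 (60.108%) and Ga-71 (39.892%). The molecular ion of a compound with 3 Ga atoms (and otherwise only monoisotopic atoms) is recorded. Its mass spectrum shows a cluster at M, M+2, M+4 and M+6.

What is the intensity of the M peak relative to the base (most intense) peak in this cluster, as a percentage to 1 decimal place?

Term probabilities: M 0.2172, M+2 0.4324, M+4 0.2870, M+6 0.0635. Base peak = M+2.
P(M+2) = C(3,1) × 0.60108^2 × 0.39892^1 = 3 × 0.36129717 × 0.39892 = 0.432386 (base)
P(M) = C(3,0) × 0.60108^3 × 0.39892^0 = 1 × 0.2171685 × 1.0000 = 0.217169
Relative intensity = 0.217169 / 0.432386 × 100 = 50.2

50.2%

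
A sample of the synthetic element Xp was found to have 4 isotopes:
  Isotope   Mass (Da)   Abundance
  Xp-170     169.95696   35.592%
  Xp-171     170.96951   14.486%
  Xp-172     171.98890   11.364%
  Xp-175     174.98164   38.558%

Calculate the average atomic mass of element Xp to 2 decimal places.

The abundance-weighted mean is 0.35592 × 169.95696 + 0.14486 × 170.96951 + 0.11364 × 171.98890 + 0.38558 × 174.98164
= 60.491081 + 24.766643 + 19.544819 + 67.469421 = 172.271964 Da

172.27 Da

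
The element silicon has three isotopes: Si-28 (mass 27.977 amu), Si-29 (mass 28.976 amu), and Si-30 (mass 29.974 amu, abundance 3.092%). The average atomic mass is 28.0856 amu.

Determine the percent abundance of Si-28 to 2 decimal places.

The remaining 96.908% is split between Si-28 (fraction x) and Si-29 (fraction 0.96908 − x).
Substituting: 27.977x + 28.976(0.96908 − x) = 27.15880392
(27.977 − 28.976)x = -0.92125816  ⇒  x = 0.92218, y = 0.04690
Si-28: 92.22%, Si-29: 4.69%.

92.22%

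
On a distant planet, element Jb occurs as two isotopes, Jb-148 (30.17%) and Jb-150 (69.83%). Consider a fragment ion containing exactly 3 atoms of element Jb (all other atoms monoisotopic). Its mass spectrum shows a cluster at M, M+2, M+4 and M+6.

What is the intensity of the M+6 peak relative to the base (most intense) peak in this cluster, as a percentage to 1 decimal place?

77.2%

Binomial terms of (0.3017 + 0.6983)^3: M 0.0275, M+2 0.1907, M+4 0.4413, M+6 0.3405 → M+4 is the base peak.
P(M+4) = C(3,2) × 0.3017^1 × 0.6983^2 = 3 × 0.3017 × 0.48762289 = 0.441347 (base)
P(M+6) = C(3,3) × 0.3017^0 × 0.6983^3 = 1 × 1.0000 × 0.34050706 = 0.340507
Relative intensity = 0.340507 / 0.441347 × 100 = 77.2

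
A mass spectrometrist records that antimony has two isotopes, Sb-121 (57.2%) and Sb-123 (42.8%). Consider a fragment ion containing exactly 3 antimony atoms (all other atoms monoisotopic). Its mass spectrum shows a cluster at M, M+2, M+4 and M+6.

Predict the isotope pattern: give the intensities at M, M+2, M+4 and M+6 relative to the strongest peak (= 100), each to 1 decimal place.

Expanding (0.572 + 0.428)^3:
P(M) = 0.572^3 = 0.187149
P(M+2) = 3 × 0.572^2 × 0.428^1 = 0.420104
P(M+4) = 3 × 0.572^1 × 0.428^2 = 0.314344
P(M+6) = 0.428^3 = 0.078403
The M+2 peak is largest (0.420104); scaling to 100 gives 44.5 : 100.0 : 74.8 : 18.7.

44.5 : 100.0 : 74.8 : 18.7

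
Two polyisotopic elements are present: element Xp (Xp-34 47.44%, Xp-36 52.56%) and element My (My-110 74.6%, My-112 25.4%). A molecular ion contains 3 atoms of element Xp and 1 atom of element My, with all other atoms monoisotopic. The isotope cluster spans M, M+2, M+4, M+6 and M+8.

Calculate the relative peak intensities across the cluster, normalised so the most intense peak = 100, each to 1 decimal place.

Element Xp pattern (n=3): 0.10676626 : 0.35486729 : 0.39316663 : 0.14519982
Element My pattern (n=1): 0.7460 : 0.2540
Convolve the two distributions (both contribute in 2-u steps):
  M: 0.10676626×0.7460 = 0.079648
  M+2: 0.10676626×0.2540 + 0.35486729×0.7460 = 0.291850
  M+4: 0.35486729×0.2540 + 0.39316663×0.7460 = 0.383439
  M+6: 0.39316663×0.2540 + 0.14519982×0.7460 = 0.208183
  M+8: 0.14519982×0.2540 = 0.036881
Scale to base peak (0.383439) = 100: 20.8 : 76.1 : 100.0 : 54.3 : 9.6

20.8 : 76.1 : 100.0 : 54.3 : 9.6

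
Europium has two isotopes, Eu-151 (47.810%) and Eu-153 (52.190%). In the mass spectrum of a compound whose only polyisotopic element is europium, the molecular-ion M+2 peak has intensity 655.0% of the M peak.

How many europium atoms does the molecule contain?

6

The M+2/M ratio from n Eu atoms is n · q/p = n · 0.52190/0.47810.
n = 6.550 × 0.47810/0.52190 = 6.00 ≈ 6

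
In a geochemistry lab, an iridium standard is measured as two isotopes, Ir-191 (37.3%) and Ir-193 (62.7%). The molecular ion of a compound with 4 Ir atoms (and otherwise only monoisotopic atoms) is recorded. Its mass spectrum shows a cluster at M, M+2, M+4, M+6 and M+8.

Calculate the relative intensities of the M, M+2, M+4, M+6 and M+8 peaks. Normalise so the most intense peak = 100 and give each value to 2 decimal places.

5.26 : 35.39 : 89.23 : 100.00 : 42.02

Each Ir atom is independently Ir-191 (p = 0.373) or Ir-193 (q = 0.627); the cluster is the binomial expansion (p + q)^4.
P(M) = 0.373^4 = 0.019357
P(M+2) = 4 × 0.373^3 × 0.627^1 = 0.130153
P(M+4) = 6 × 0.373^2 × 0.627^2 = 0.328174
P(M+6) = 4 × 0.373^1 × 0.627^3 = 0.367766
P(M+8) = 0.627^4 = 0.154550
The M+6 peak is largest (0.367766); scaling to 100 gives 5.26 : 35.39 : 89.23 : 100.00 : 42.02.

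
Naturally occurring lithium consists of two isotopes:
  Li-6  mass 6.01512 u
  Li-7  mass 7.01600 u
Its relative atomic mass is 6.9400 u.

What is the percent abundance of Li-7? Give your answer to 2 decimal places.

Writing the weighted mean with unknown fraction x of Li-6:
6.01512·x + 7.01600·(1 − x) = 6.9400
(6.01512 − 7.01600)·x = 6.9400 − 7.01600
x = -0.07600 / -1.00088 = 0.07593 → 7.59% Li-6, 92.41% Li-7.

92.41%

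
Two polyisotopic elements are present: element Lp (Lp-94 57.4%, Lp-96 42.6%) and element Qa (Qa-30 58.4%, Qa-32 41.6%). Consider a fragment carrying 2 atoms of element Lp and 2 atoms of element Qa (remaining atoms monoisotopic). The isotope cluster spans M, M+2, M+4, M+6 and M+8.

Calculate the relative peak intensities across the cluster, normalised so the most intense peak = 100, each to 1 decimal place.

31.5 : 91.7 : 100.0 : 48.5 : 8.8

Element Lp pattern (n=2): 0.329476 : 0.489048 : 0.181476
Element Qa pattern (n=2): 0.341056 : 0.485888 : 0.173056
Convolve the two distributions (both contribute in 2-u steps):
  M: 0.329476×0.341056 = 0.112370
  M+2: 0.329476×0.485888 + 0.489048×0.341056 = 0.326881
  M+4: 0.329476×0.173056 + 0.489048×0.485888 + 0.181476×0.341056 = 0.356534
  M+6: 0.489048×0.173056 + 0.181476×0.485888 = 0.172810
  M+8: 0.181476×0.173056 = 0.031406
Scale to base peak (0.356534) = 100: 31.5 : 91.7 : 100.0 : 48.5 : 8.8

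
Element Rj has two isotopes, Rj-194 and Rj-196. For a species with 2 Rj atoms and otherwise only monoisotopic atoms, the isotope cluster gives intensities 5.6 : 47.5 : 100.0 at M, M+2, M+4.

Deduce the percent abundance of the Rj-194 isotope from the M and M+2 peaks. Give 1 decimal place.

19.1%

If p is the fraction of Rj that is Rj-194, then I(M+2)/I(M) = [C(2,1)·p^1·(1−p)] / p^2 = 2·(1−p)/p = 47.5/5.6 = 8.4821
(1−p)/p = 8.4821/2 = 4.2411  ⇒  p = 1/(1 + 4.2411) = 0.1908
Rj-194: 19.1%, Rj-196: 80.9%.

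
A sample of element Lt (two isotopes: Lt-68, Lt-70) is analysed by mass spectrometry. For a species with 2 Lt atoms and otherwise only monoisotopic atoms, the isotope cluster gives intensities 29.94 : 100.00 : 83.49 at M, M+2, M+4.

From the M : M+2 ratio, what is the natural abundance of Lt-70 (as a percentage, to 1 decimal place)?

62.5%

Write p for the Lt-68 fraction. I(M+2)/I(M) = [C(2,1)·p^1·(1−p)] / p^2 = 2·(1−p)/p = 100.00/29.94 = 3.3400
(1−p)/p = 3.3400/2 = 1.6700  ⇒  p = 1/(1 + 1.6700) = 0.3745
Lt-68: 37.5%, Lt-70: 62.5%.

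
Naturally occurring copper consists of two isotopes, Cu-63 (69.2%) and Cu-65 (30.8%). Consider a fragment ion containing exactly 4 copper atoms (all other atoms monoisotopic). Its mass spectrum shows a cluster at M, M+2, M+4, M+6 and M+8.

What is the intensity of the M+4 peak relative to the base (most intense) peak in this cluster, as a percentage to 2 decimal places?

Term probabilities: M 0.2293, M+2 0.4083, M+4 0.2726, M+6 0.0809, M+8 0.0090. Base peak = M+2.
P(M+2) = C(4,1) × 0.692^3 × 0.308^1 = 4 × 0.33137389 × 0.3080 = 0.408253 (base)
P(M+4) = C(4,2) × 0.692^2 × 0.308^2 = 6 × 0.478864 × 0.094864 = 0.272562
Relative intensity = 0.272562 / 0.408253 × 100 = 66.76

66.76%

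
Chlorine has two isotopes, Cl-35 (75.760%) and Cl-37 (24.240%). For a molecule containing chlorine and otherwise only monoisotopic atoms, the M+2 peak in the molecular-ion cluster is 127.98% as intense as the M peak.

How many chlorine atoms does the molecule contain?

4

The M+2/M ratio from n Cl atoms is n · q/p = n · 0.24240/0.75760.
n = 1.2798 × 0.75760/0.24240 = 4.00 ≈ 4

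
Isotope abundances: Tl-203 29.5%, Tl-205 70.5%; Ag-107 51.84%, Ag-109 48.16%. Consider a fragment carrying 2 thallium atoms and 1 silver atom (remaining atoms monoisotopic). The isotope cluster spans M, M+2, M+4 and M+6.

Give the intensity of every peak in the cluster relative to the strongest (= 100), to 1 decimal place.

9.9 : 56.2 : 100.0 : 52.3

Thallium pattern (n=2): 0.087025 : 0.41595 : 0.497025
Silver pattern (n=1): 0.5184 : 0.4816
Convolve the two distributions (both contribute in 2-u steps):
  M: 0.087025×0.5184 = 0.045114
  M+2: 0.087025×0.4816 + 0.41595×0.5184 = 0.257540
  M+4: 0.41595×0.4816 + 0.497025×0.5184 = 0.457979
  M+6: 0.497025×0.4816 = 0.239367
Scale to base peak (0.457979) = 100: 9.9 : 56.2 : 100.0 : 52.3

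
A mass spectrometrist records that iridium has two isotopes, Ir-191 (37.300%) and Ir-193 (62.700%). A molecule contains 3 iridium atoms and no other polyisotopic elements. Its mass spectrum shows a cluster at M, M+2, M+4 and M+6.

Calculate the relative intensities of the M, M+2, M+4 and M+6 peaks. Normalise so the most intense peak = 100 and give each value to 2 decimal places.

11.80 : 59.49 : 100.00 : 56.03

Each Ir atom is independently Ir-191 (p = 0.37300) or Ir-193 (q = 0.62700); the cluster is the binomial expansion (p + q)^3.
P(M) = 0.37300^3 = 0.051895
P(M+2) = 3 × 0.37300^2 × 0.62700^1 = 0.261702
P(M+4) = 3 × 0.37300^1 × 0.62700^2 = 0.439911
P(M+6) = 0.62700^3 = 0.246492
The M+4 peak is largest (0.439911); scaling to 100 gives 11.80 : 59.49 : 100.00 : 56.03.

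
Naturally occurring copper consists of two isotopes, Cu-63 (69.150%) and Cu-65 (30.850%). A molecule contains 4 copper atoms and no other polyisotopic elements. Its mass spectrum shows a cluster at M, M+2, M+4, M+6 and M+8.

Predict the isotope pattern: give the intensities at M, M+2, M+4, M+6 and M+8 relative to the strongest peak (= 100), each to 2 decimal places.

Expanding (0.69150 + 0.30850)^4:
P(M) = 0.69150^4 = 0.228649
P(M+2) = 4 × 0.69150^3 × 0.30850^1 = 0.408030
P(M+4) = 6 × 0.69150^2 × 0.30850^2 = 0.273052
P(M+6) = 4 × 0.69150^1 × 0.30850^3 = 0.081212
P(M+8) = 0.30850^4 = 0.009058
The M+2 peak is largest (0.408030); scaling to 100 gives 56.04 : 100.00 : 66.92 : 19.90 : 2.22.

56.04 : 100.00 : 66.92 : 19.90 : 2.22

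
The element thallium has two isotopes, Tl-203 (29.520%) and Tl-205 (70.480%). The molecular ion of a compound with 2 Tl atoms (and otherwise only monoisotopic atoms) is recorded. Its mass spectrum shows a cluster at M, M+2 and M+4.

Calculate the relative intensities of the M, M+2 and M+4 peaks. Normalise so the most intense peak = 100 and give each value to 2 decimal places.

Each Tl atom is independently Tl-203 (p = 0.29520) or Tl-205 (q = 0.70480); the cluster is the binomial expansion (p + q)^2.
P(M) = 0.29520^2 = 0.087143
P(M+2) = 2 × 0.29520^1 × 0.70480^1 = 0.416114
P(M+4) = 0.70480^2 = 0.496743
The M+4 peak is largest (0.496743); scaling to 100 gives 17.54 : 83.77 : 100.00.

17.54 : 83.77 : 100.00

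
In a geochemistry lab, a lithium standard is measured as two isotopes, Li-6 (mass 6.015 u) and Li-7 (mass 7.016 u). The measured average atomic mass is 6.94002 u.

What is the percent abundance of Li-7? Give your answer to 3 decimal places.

Writing the weighted mean with unknown fraction x of Li-6:
6.015·x + 7.016·(1 − x) = 6.94002
(6.015 − 7.016)·x = 6.94002 − 7.016
x = -0.07598 / -1.001 = 0.07590 → 7.590% Li-6, 92.410% Li-7.

92.410%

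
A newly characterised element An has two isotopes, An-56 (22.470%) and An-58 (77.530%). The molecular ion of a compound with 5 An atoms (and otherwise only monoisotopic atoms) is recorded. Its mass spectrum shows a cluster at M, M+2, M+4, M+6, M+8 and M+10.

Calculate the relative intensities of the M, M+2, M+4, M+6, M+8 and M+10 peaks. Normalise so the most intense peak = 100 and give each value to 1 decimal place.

0.1 : 2.4 : 16.8 : 58.0 : 100.0 : 69.0

Expanding (0.22470 + 0.77530)^5:
P(M) = 0.22470^5 = 0.000573
P(M+2) = 5 × 0.22470^4 × 0.77530^1 = 0.009882
P(M+4) = 10 × 0.22470^3 × 0.77530^2 = 0.068194
P(M+6) = 10 × 0.22470^2 × 0.77530^3 = 0.235297
P(M+8) = 5 × 0.22470^1 × 0.77530^4 = 0.405931
P(M+10) = 0.77530^5 = 0.280123
The M+8 peak is largest (0.405931); scaling to 100 gives 0.1 : 2.4 : 16.8 : 58.0 : 100.0 : 69.0.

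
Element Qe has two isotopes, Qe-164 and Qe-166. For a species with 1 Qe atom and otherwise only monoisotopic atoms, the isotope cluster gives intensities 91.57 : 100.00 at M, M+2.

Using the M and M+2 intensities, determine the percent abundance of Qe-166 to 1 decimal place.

If p is the fraction of Qe that is Qe-164, then I(M+2)/I(M) = [C(1,1)·p^0·(1−p)] / p^1 = 1·(1−p)/p = 100.00/91.57 = 1.0921
(1−p)/p = 1.0921/1 = 1.0921  ⇒  p = 1/(1 + 1.0921) = 0.4780
Qe-164: 47.8%, Qe-166: 52.2%.

52.2%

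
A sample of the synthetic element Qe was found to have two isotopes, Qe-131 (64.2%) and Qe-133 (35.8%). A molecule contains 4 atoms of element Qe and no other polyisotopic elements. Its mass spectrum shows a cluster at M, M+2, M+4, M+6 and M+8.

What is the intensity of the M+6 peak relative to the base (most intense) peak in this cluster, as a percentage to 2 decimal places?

Binomial terms of (0.642 + 0.358)^4: M 0.1699, M+2 0.3789, M+4 0.3169, M+6 0.1178, M+8 0.0164 → M+2 is the base peak.
P(M+2) = C(4,1) × 0.642^3 × 0.358^1 = 4 × 0.26460929 × 0.3580 = 0.378921 (base)
P(M+6) = C(4,3) × 0.642^1 × 0.358^3 = 4 × 0.6420 × 0.04588271 = 0.117827
Relative intensity = 0.117827 / 0.378921 × 100 = 31.10

31.10%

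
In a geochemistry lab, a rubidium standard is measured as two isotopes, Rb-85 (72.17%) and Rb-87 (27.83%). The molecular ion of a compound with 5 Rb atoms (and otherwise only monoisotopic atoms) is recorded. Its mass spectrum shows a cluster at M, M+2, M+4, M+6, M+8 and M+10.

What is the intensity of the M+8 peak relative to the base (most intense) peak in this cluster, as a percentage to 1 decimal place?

Binomial terms of (0.7217 + 0.2783)^5: M 0.1958, M+2 0.3775, M+4 0.2911, M+6 0.1123, M+8 0.0216, M+10 0.0017 → M+2 is the base peak.
P(M+2) = C(5,1) × 0.7217^4 × 0.2783^1 = 5 × 0.27128565 × 0.2783 = 0.377494 (base)
P(M+8) = C(5,4) × 0.7217^1 × 0.2783^4 = 5 × 0.7217 × 0.00599864 = 0.021646
Relative intensity = 0.021646 / 0.377494 × 100 = 5.7

5.7%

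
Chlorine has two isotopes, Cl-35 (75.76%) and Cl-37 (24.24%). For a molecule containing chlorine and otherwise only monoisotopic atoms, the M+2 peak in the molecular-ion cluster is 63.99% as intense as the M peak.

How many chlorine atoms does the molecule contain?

With n Cl atoms, P(M+2)/P(M) = C(n,1)·p^(n−1)q / p^n = n·q/p = n · 0.2424/0.7576.
n = 0.6399 × 0.7576/0.2424 = 2.00 ≈ 2

2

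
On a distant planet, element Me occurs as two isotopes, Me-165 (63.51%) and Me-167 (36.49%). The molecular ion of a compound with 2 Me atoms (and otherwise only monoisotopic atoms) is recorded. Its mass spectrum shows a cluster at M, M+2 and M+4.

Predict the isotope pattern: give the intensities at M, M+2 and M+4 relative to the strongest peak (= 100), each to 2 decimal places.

Each Me atom is independently Me-165 (p = 0.6351) or Me-167 (q = 0.3649); the cluster is the binomial expansion (p + q)^2.
P(M) = 0.6351^2 = 0.403352
P(M+2) = 2 × 0.6351^1 × 0.3649^1 = 0.463496
P(M+4) = 0.3649^2 = 0.133152
The M+2 peak is largest (0.463496); scaling to 100 gives 87.02 : 100.00 : 28.73.

87.02 : 100.00 : 28.73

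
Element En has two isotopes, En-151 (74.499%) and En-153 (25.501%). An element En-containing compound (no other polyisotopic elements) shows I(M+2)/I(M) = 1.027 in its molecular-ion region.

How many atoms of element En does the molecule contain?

The M+2/M ratio from n En atoms is n · q/p = n · 0.25501/0.74499.
n = 1.027 × 0.74499/0.25501 = 3.00 ≈ 3

3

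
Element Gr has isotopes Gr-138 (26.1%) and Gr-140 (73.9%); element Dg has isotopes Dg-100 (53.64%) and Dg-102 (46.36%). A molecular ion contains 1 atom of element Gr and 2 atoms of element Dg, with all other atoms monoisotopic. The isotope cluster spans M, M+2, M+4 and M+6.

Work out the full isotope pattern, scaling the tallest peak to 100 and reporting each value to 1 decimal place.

Element Gr pattern (n=1): 0.2610 : 0.7390
Element Dg pattern (n=2): 0.28772496 : 0.49735008 : 0.21492496
Convolve the two distributions (both contribute in 2-u steps):
  M: 0.2610×0.28772496 = 0.075096
  M+2: 0.2610×0.49735008 + 0.7390×0.28772496 = 0.342437
  M+4: 0.2610×0.21492496 + 0.7390×0.49735008 = 0.423637
  M+6: 0.7390×0.21492496 = 0.158830
Scale to base peak (0.423637) = 100: 17.7 : 80.8 : 100.0 : 37.5

17.7 : 80.8 : 100.0 : 37.5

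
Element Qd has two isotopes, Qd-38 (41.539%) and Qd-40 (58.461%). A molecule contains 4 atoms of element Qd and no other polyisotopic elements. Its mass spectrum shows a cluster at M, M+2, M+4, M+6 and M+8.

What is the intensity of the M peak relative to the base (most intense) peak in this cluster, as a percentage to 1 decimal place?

8.4%

Binomial terms of (0.41539 + 0.58461)^4: M 0.0298, M+2 0.1676, M+4 0.3538, M+6 0.3320, M+8 0.1168 → M+4 is the base peak.
P(M+4) = C(4,2) × 0.41539^2 × 0.58461^2 = 6 × 0.17254885 × 0.34176885 = 0.353831 (base)
P(M) = C(4,0) × 0.41539^4 × 0.58461^0 = 1 × 0.02977311 × 1.0000 = 0.029773
Relative intensity = 0.029773 / 0.353831 × 100 = 8.4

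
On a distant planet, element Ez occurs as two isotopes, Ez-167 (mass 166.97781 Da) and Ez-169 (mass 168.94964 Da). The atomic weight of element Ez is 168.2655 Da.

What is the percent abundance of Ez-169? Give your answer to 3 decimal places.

65.304%

Let x be the fractional abundance of Ez-167; then Ez-169 has abundance 1 − x.
166.97781·x + 168.94964·(1 − x) = 168.2655
(166.97781 − 168.94964)·x = 168.2655 − 168.94964
x = -0.68414 / -1.97183 = 0.34696 → 34.696% Ez-167, 65.304% Ez-169.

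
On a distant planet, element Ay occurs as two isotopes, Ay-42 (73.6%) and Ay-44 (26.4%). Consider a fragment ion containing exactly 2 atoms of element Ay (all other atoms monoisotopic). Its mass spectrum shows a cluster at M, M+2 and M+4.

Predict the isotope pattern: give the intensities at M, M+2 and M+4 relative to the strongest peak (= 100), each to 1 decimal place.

100.0 : 71.7 : 12.9

Each Ay atom is independently Ay-42 (p = 0.736) or Ay-44 (q = 0.264); the cluster is the binomial expansion (p + q)^2.
P(M) = 0.736^2 = 0.541696
P(M+2) = 2 × 0.736^1 × 0.264^1 = 0.388608
P(M+4) = 0.264^2 = 0.069696
The M peak is largest (0.541696); scaling to 100 gives 100.0 : 71.7 : 12.9.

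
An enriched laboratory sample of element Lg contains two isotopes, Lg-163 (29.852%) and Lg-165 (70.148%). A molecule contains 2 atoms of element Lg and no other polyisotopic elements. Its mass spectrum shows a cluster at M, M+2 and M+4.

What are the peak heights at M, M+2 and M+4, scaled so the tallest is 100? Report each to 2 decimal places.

18.11 : 85.11 : 100.00

The 2 Lg atoms are independent, so intensities follow the terms of (0.29852 + 0.70148)^2.
P(M) = 0.29852^2 = 0.089114
P(M+2) = 2 × 0.29852^1 × 0.70148^1 = 0.418812
P(M+4) = 0.70148^2 = 0.492074
The M+4 peak is largest (0.492074); scaling to 100 gives 18.11 : 85.11 : 100.00.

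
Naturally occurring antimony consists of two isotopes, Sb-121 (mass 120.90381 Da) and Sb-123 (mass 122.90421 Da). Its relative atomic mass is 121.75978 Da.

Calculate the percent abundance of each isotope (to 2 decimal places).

Let x be the fractional abundance of Sb-121; then Sb-123 has abundance 1 − x.
120.90381·x + 122.90421·(1 − x) = 121.75978
(120.90381 − 122.90421)·x = 121.75978 − 122.90421
x = -1.14443 / -2.00040 = 0.57210 → 57.21% Sb-121, 42.79% Sb-123.

Sb-121: 57.21%, Sb-123: 42.79%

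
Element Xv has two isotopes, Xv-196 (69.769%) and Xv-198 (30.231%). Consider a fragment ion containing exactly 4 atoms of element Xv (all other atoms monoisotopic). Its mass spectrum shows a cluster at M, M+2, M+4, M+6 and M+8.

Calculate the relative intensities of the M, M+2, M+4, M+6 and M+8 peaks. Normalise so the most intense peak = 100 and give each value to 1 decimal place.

Expanding (0.69769 + 0.30231)^4:
P(M) = 0.69769^4 = 0.236946
P(M+2) = 4 × 0.69769^3 × 0.30231^1 = 0.410677
P(M+4) = 6 × 0.69769^2 × 0.30231^2 = 0.266920
P(M+6) = 4 × 0.69769^1 × 0.30231^3 = 0.077105
P(M+8) = 0.30231^4 = 0.008352
The M+2 peak is largest (0.410677); scaling to 100 gives 57.7 : 100.0 : 65.0 : 18.8 : 2.0.

57.7 : 100.0 : 65.0 : 18.8 : 2.0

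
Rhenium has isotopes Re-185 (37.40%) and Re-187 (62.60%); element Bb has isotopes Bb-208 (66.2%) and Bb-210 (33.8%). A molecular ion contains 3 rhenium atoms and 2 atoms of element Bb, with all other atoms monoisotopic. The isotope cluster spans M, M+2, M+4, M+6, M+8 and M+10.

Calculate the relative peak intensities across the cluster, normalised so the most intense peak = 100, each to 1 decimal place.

Rhenium pattern (n=3): 0.05231362 : 0.26268713 : 0.43968487 : 0.24531438
Element Bb pattern (n=2): 0.438244 : 0.447512 : 0.114244
Convolve the two distributions (both contribute in 2-u steps):
  M: 0.05231362×0.438244 = 0.022926
  M+2: 0.05231362×0.447512 + 0.26268713×0.438244 = 0.138532
  M+4: 0.05231362×0.114244 + 0.26268713×0.447512 + 0.43968487×0.438244 = 0.316221
  M+6: 0.26268713×0.114244 + 0.43968487×0.447512 + 0.24531438×0.438244 = 0.334282
  M+8: 0.43968487×0.114244 + 0.24531438×0.447512 = 0.160012
  M+10: 0.24531438×0.114244 = 0.028026
Scale to base peak (0.334282) = 100: 6.9 : 41.4 : 94.6 : 100.0 : 47.9 : 8.4

6.9 : 41.4 : 94.6 : 100.0 : 47.9 : 8.4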